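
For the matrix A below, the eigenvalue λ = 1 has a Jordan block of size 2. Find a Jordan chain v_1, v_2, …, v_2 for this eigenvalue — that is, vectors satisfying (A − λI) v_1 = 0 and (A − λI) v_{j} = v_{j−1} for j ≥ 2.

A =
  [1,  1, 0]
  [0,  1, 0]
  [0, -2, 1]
A Jordan chain for λ = 1 of length 2:
v_1 = (1, 0, -2)ᵀ
v_2 = (0, 1, 0)ᵀ

Let N = A − (1)·I. We want v_2 with N^2 v_2 = 0 but N^1 v_2 ≠ 0; then v_{j-1} := N · v_j for j = 2, …, 2.

Pick v_2 = (0, 1, 0)ᵀ.
Then v_1 = N · v_2 = (1, 0, -2)ᵀ.

Sanity check: (A − (1)·I) v_1 = (0, 0, 0)ᵀ = 0. ✓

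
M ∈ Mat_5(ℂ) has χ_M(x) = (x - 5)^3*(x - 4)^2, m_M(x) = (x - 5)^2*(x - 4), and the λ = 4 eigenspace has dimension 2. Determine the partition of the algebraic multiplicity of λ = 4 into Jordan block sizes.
Block sizes for λ = 4: [1, 1]

Step 1 — from the characteristic polynomial, algebraic multiplicity of λ = 4 is 2. From dim ker(M − (4)·I) = 2, there are exactly 2 Jordan blocks for λ = 4.
Step 2 — from the minimal polynomial, the factor (x − 4) tells us the largest block for λ = 4 has size 1.
Step 3 — with total size 2, 2 blocks, and largest block 1, the block sizes (in nonincreasing order) are [1, 1].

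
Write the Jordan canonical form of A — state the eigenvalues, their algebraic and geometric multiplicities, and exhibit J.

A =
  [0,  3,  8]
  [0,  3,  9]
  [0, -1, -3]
J_3(0)

The characteristic polynomial is
  det(x·I − A) = x^3

Eigenvalues and multiplicities (the geometric multiplicity of λ is n − rank(A − λI), which equals the number of Jordan blocks for λ):
  λ = 0: algebraic multiplicity = 3, geometric multiplicity = 1

Determining the block sizes for each eigenvalue:
  λ = 0: one block (gm = 1), so the single block has size am = 3 → block sizes [3]

Assembling the blocks gives a Jordan form
J =
  [0, 1, 0]
  [0, 0, 1]
  [0, 0, 0]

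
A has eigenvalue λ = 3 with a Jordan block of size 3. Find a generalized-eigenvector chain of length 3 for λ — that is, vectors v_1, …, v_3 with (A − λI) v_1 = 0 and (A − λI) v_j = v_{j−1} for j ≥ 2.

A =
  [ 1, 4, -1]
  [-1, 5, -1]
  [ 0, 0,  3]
A Jordan chain for λ = 3 of length 3:
v_1 = (-2, -1, 0)ᵀ
v_2 = (-1, -1, 0)ᵀ
v_3 = (0, 0, 1)ᵀ

Let N = A − (3)·I. We want v_3 with N^3 v_3 = 0 but N^2 v_3 ≠ 0; then v_{j-1} := N · v_j for j = 3, …, 2.

Pick v_3 = (0, 0, 1)ᵀ.
Then v_2 = N · v_3 = (-1, -1, 0)ᵀ.
Then v_1 = N · v_2 = (-2, -1, 0)ᵀ.

Sanity check: (A − (3)·I) v_1 = (0, 0, 0)ᵀ = 0. ✓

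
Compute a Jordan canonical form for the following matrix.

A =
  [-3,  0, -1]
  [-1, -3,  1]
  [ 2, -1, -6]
J_3(-4)

The characteristic polynomial is
  det(x·I − A) = x^3 + 12*x^2 + 48*x + 64 = (x + 4)^3

Eigenvalues and multiplicities (the geometric multiplicity of λ is n − rank(A − λI), which equals the number of Jordan blocks for λ):
  λ = -4: algebraic multiplicity = 3, geometric multiplicity = 1

Determining the block sizes for each eigenvalue:
  λ = -4: one block (gm = 1), so the single block has size am = 3 → block sizes [3]

Assembling the blocks gives a Jordan form
J =
  [-4,  1,  0]
  [ 0, -4,  1]
  [ 0,  0, -4]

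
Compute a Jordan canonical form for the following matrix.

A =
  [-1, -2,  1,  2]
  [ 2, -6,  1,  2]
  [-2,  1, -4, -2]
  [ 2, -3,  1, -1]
J_3(-3) ⊕ J_1(-3)

The characteristic polynomial is
  det(x·I − A) = x^4 + 12*x^3 + 54*x^2 + 108*x + 81 = (x + 3)^4

Eigenvalues and multiplicities (the geometric multiplicity of λ is n − rank(A − λI), which equals the number of Jordan blocks for λ):
  λ = -3: algebraic multiplicity = 4, geometric multiplicity = 2

Determining the block sizes for each eigenvalue:
  λ = -3: with am = 4 and gm = 2, the partition is not yet determined (e.g. several partitions of 4 into 2 parts exist). Let N = A − (-3)·I. Computing rank(N^1) = 2, rank(N^2) = 1, rank(N^3) = 0; the number of blocks of size ≥ j is rank(N^{j−1}) − rank(N^j), giving [2, 1, 1]. So we have 1 block(s) of size 3, 1 block(s) of size 1 → block sizes [3, 1]

Assembling the blocks gives a Jordan form
J =
  [-3,  1,  0,  0]
  [ 0, -3,  1,  0]
  [ 0,  0, -3,  0]
  [ 0,  0,  0, -3]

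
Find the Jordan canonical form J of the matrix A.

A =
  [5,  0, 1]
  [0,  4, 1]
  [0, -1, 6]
J_3(5)

The characteristic polynomial is
  det(x·I − A) = x^3 - 15*x^2 + 75*x - 125 = (x - 5)^3

Eigenvalues and multiplicities (the geometric multiplicity of λ is n − rank(A − λI), which equals the number of Jordan blocks for λ):
  λ = 5: algebraic multiplicity = 3, geometric multiplicity = 1

Determining the block sizes for each eigenvalue:
  λ = 5: one block (gm = 1), so the single block has size am = 3 → block sizes [3]

Assembling the blocks gives a Jordan form
J =
  [5, 1, 0]
  [0, 5, 1]
  [0, 0, 5]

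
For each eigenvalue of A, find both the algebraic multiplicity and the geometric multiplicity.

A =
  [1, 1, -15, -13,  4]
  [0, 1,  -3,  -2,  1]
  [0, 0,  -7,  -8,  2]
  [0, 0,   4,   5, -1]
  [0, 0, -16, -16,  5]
λ = 1: alg = 5, geom = 2

Step 1 — factor the characteristic polynomial to read off the algebraic multiplicities:
  χ_A(x) = (x - 1)^5

Step 2 — compute geometric multiplicities via the rank-nullity identity g(λ) = n − rank(A − λI):
  rank(A − (1)·I) = 3, so dim ker(A − (1)·I) = n − 3 = 2

Summary:
  λ = 1: algebraic multiplicity = 5, geometric multiplicity = 2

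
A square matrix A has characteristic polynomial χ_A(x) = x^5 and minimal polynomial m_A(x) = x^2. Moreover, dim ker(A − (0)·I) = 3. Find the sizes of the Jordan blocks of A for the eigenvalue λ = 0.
Block sizes for λ = 0: [2, 2, 1]

Step 1 — from the characteristic polynomial, algebraic multiplicity of λ = 0 is 5. From dim ker(A − (0)·I) = 3, there are exactly 3 Jordan blocks for λ = 0.
Step 2 — from the minimal polynomial, the factor (x − 0)^2 tells us the largest block for λ = 0 has size 2.
Step 3 — with total size 5, 3 blocks, and largest block 2, the block sizes (in nonincreasing order) are [2, 2, 1].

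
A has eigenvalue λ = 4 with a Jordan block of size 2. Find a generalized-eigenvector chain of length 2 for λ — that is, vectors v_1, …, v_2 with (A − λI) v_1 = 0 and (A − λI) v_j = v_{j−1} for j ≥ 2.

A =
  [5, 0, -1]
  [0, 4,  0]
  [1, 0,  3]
A Jordan chain for λ = 4 of length 2:
v_1 = (1, 0, 1)ᵀ
v_2 = (1, 0, 0)ᵀ

Let N = A − (4)·I. We want v_2 with N^2 v_2 = 0 but N^1 v_2 ≠ 0; then v_{j-1} := N · v_j for j = 2, …, 2.

Pick v_2 = (1, 0, 0)ᵀ.
Then v_1 = N · v_2 = (1, 0, 1)ᵀ.

Sanity check: (A − (4)·I) v_1 = (0, 0, 0)ᵀ = 0. ✓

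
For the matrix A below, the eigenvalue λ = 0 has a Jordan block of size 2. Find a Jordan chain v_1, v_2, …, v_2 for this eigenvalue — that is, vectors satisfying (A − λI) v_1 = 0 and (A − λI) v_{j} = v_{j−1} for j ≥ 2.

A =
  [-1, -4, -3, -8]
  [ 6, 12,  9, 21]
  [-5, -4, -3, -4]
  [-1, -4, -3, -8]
A Jordan chain for λ = 0 of length 2:
v_1 = (-1, 6, -5, -1)ᵀ
v_2 = (1, 0, 0, 0)ᵀ

Let N = A − (0)·I. We want v_2 with N^2 v_2 = 0 but N^1 v_2 ≠ 0; then v_{j-1} := N · v_j for j = 2, …, 2.

Pick v_2 = (1, 0, 0, 0)ᵀ.
Then v_1 = N · v_2 = (-1, 6, -5, -1)ᵀ.

Sanity check: (A − (0)·I) v_1 = (0, 0, 0, 0)ᵀ = 0. ✓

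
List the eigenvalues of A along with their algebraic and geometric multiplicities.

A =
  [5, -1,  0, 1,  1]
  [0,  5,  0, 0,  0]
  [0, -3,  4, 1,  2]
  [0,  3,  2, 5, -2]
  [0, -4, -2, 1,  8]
λ = 5: alg = 3, geom = 2; λ = 6: alg = 2, geom = 2

Step 1 — factor the characteristic polynomial to read off the algebraic multiplicities:
  χ_A(x) = (x - 6)^2*(x - 5)^3

Step 2 — compute geometric multiplicities via the rank-nullity identity g(λ) = n − rank(A − λI):
  rank(A − (5)·I) = 3, so dim ker(A − (5)·I) = n − 3 = 2
  rank(A − (6)·I) = 3, so dim ker(A − (6)·I) = n − 3 = 2

Summary:
  λ = 5: algebraic multiplicity = 3, geometric multiplicity = 2
  λ = 6: algebraic multiplicity = 2, geometric multiplicity = 2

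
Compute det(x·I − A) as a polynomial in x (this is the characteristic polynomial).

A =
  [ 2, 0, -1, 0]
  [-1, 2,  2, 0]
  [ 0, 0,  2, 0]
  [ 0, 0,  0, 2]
x^4 - 8*x^3 + 24*x^2 - 32*x + 16

Expanding det(x·I − A) (e.g. by cofactor expansion or by noting that A is similar to its Jordan form J, which has the same characteristic polynomial as A) gives
  χ_A(x) = x^4 - 8*x^3 + 24*x^2 - 32*x + 16
which factors as (x - 2)^4. The eigenvalues (with algebraic multiplicities) are λ = 2 with multiplicity 4.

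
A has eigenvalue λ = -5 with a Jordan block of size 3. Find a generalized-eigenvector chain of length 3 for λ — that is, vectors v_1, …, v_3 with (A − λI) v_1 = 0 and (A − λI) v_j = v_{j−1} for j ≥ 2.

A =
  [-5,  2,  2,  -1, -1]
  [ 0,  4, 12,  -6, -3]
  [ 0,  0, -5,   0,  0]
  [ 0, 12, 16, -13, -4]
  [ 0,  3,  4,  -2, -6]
A Jordan chain for λ = -5 of length 3:
v_1 = (3, 0, 0, 0, 0)ᵀ
v_2 = (2, 9, 0, 12, 3)ᵀ
v_3 = (0, 1, 0, 0, 0)ᵀ

Let N = A − (-5)·I. We want v_3 with N^3 v_3 = 0 but N^2 v_3 ≠ 0; then v_{j-1} := N · v_j for j = 3, …, 2.

Pick v_3 = (0, 1, 0, 0, 0)ᵀ.
Then v_2 = N · v_3 = (2, 9, 0, 12, 3)ᵀ.
Then v_1 = N · v_2 = (3, 0, 0, 0, 0)ᵀ.

Sanity check: (A − (-5)·I) v_1 = (0, 0, 0, 0, 0)ᵀ = 0. ✓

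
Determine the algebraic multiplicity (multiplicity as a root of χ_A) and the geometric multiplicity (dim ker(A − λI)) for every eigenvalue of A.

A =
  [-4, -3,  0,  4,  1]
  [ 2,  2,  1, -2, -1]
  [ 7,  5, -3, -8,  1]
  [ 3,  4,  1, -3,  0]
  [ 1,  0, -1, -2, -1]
λ = -5: alg = 1, geom = 1; λ = -1: alg = 4, geom = 2

Step 1 — factor the characteristic polynomial to read off the algebraic multiplicities:
  χ_A(x) = (x + 1)^4*(x + 5)

Step 2 — compute geometric multiplicities via the rank-nullity identity g(λ) = n − rank(A − λI):
  rank(A − (-5)·I) = 4, so dim ker(A − (-5)·I) = n − 4 = 1
  rank(A − (-1)·I) = 3, so dim ker(A − (-1)·I) = n − 3 = 2

Summary:
  λ = -5: algebraic multiplicity = 1, geometric multiplicity = 1
  λ = -1: algebraic multiplicity = 4, geometric multiplicity = 2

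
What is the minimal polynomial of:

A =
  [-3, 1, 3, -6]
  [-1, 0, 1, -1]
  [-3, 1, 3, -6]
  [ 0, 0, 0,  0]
x^3

The characteristic polynomial is χ_A(x) = x^4, so the eigenvalues are known. The minimal polynomial is
  m_A(x) = Π_λ (x − λ)^{k_λ}
where k_λ is the size of the *largest* Jordan block for λ (equivalently, the smallest k with (A − λI)^k v = 0 for every generalised eigenvector v of λ).

  λ = 0: largest Jordan block has size 3, contributing (x − 0)^3

So m_A(x) = x^3 = x^3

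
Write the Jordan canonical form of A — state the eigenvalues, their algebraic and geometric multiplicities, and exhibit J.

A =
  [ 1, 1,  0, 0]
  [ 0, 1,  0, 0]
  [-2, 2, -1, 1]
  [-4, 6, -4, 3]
J_2(1) ⊕ J_2(1)

The characteristic polynomial is
  det(x·I − A) = x^4 - 4*x^3 + 6*x^2 - 4*x + 1 = (x - 1)^4

Eigenvalues and multiplicities (the geometric multiplicity of λ is n − rank(A − λI), which equals the number of Jordan blocks for λ):
  λ = 1: algebraic multiplicity = 4, geometric multiplicity = 2

Determining the block sizes for each eigenvalue:
  λ = 1: with am = 4 and gm = 2, the partition is not yet determined (e.g. several partitions of 4 into 2 parts exist). Let N = A − (1)·I. Computing rank(N^1) = 2, rank(N^2) = 0; the number of blocks of size ≥ j is rank(N^{j−1}) − rank(N^j), giving [2, 2]. So we have 2 block(s) of size 2 → block sizes [2, 2]

Assembling the blocks gives a Jordan form
J =
  [1, 1, 0, 0]
  [0, 1, 0, 0]
  [0, 0, 1, 1]
  [0, 0, 0, 1]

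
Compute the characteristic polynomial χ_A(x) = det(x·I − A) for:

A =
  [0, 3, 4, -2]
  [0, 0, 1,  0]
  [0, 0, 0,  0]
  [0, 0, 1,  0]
x^4

Expanding det(x·I − A) (e.g. by cofactor expansion or by noting that A is similar to its Jordan form J, which has the same characteristic polynomial as A) gives
  χ_A(x) = x^4
which factors as x^4. The eigenvalues (with algebraic multiplicities) are λ = 0 with multiplicity 4.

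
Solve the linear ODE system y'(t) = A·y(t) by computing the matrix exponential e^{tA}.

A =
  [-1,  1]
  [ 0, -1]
e^{tA} =
  [exp(-t), t*exp(-t)]
  [0, exp(-t)]

Strategy: write A = P · J · P⁻¹ where J is a Jordan canonical form, so e^{tA} = P · e^{tJ} · P⁻¹, and e^{tJ} can be computed block-by-block.

A has Jordan form
J =
  [-1,  1]
  [ 0, -1]
(up to reordering of blocks).

Per-block formulas:
  For a 2×2 Jordan block J_2(-1): exp(t · J_2(-1)) = e^(-1t)·(I + t·N), where N is the 2×2 nilpotent shift.

After assembling e^{tJ} and conjugating by P, we get:

e^{tA} =
  [exp(-t), t*exp(-t)]
  [0, exp(-t)]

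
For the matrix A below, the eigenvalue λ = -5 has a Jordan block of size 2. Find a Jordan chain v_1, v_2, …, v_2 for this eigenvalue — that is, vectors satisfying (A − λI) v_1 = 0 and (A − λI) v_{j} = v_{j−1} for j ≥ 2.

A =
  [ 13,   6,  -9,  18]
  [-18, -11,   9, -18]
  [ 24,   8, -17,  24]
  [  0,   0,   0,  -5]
A Jordan chain for λ = -5 of length 2:
v_1 = (18, -18, 24, 0)ᵀ
v_2 = (1, 0, 0, 0)ᵀ

Let N = A − (-5)·I. We want v_2 with N^2 v_2 = 0 but N^1 v_2 ≠ 0; then v_{j-1} := N · v_j for j = 2, …, 2.

Pick v_2 = (1, 0, 0, 0)ᵀ.
Then v_1 = N · v_2 = (18, -18, 24, 0)ᵀ.

Sanity check: (A − (-5)·I) v_1 = (0, 0, 0, 0)ᵀ = 0. ✓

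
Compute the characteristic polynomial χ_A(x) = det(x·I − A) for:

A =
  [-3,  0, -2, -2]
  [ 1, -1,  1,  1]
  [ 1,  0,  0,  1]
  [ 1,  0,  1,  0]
x^4 + 4*x^3 + 6*x^2 + 4*x + 1

Expanding det(x·I − A) (e.g. by cofactor expansion or by noting that A is similar to its Jordan form J, which has the same characteristic polynomial as A) gives
  χ_A(x) = x^4 + 4*x^3 + 6*x^2 + 4*x + 1
which factors as (x + 1)^4. The eigenvalues (with algebraic multiplicities) are λ = -1 with multiplicity 4.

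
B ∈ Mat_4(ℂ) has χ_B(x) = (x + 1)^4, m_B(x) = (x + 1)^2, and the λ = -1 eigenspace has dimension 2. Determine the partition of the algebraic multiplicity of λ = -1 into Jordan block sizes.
Block sizes for λ = -1: [2, 2]

Step 1 — from the characteristic polynomial, algebraic multiplicity of λ = -1 is 4. From dim ker(B − (-1)·I) = 2, there are exactly 2 Jordan blocks for λ = -1.
Step 2 — from the minimal polynomial, the factor (x + 1)^2 tells us the largest block for λ = -1 has size 2.
Step 3 — with total size 4, 2 blocks, and largest block 2, the block sizes (in nonincreasing order) are [2, 2].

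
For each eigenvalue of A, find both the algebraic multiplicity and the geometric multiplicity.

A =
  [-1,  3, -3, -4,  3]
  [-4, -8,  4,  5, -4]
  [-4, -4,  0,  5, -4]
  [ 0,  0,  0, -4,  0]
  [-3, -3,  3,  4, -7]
λ = -4: alg = 5, geom = 3

Step 1 — factor the characteristic polynomial to read off the algebraic multiplicities:
  χ_A(x) = (x + 4)^5

Step 2 — compute geometric multiplicities via the rank-nullity identity g(λ) = n − rank(A − λI):
  rank(A − (-4)·I) = 2, so dim ker(A − (-4)·I) = n − 2 = 3

Summary:
  λ = -4: algebraic multiplicity = 5, geometric multiplicity = 3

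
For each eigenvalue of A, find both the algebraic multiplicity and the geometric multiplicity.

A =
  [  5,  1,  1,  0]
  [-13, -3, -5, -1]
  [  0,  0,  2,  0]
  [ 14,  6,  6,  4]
λ = 2: alg = 4, geom = 2

Step 1 — factor the characteristic polynomial to read off the algebraic multiplicities:
  χ_A(x) = (x - 2)^4

Step 2 — compute geometric multiplicities via the rank-nullity identity g(λ) = n − rank(A − λI):
  rank(A − (2)·I) = 2, so dim ker(A − (2)·I) = n − 2 = 2

Summary:
  λ = 2: algebraic multiplicity = 4, geometric multiplicity = 2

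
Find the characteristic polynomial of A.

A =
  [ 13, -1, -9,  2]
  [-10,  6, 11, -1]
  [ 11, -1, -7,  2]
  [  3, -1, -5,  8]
x^4 - 20*x^3 + 144*x^2 - 432*x + 432

Expanding det(x·I − A) (e.g. by cofactor expansion or by noting that A is similar to its Jordan form J, which has the same characteristic polynomial as A) gives
  χ_A(x) = x^4 - 20*x^3 + 144*x^2 - 432*x + 432
which factors as (x - 6)^3*(x - 2). The eigenvalues (with algebraic multiplicities) are λ = 2 with multiplicity 1, λ = 6 with multiplicity 3.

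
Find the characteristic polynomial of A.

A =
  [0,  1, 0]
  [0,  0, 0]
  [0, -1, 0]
x^3

Expanding det(x·I − A) (e.g. by cofactor expansion or by noting that A is similar to its Jordan form J, which has the same characteristic polynomial as A) gives
  χ_A(x) = x^3
which factors as x^3. The eigenvalues (with algebraic multiplicities) are λ = 0 with multiplicity 3.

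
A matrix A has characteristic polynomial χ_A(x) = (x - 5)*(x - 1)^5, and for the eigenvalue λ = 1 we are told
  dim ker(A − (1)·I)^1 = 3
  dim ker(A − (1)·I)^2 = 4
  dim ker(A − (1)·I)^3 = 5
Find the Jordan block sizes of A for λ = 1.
Block sizes for λ = 1: [3, 1, 1]

From the dimensions of kernels of powers, the number of Jordan blocks of size at least j is d_j − d_{j−1} where d_j = dim ker(N^j) (with d_0 = 0). Computing the differences gives [3, 1, 1].
The number of blocks of size exactly k is (#blocks of size ≥ k) − (#blocks of size ≥ k + 1), so the partition is: 2 block(s) of size 1, 1 block(s) of size 3.
In nonincreasing order the block sizes are [3, 1, 1].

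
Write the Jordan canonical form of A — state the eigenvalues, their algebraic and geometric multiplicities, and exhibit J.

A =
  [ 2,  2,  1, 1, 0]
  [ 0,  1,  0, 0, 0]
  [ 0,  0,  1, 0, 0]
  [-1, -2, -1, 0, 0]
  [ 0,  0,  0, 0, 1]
J_2(1) ⊕ J_1(1) ⊕ J_1(1) ⊕ J_1(1)

The characteristic polynomial is
  det(x·I − A) = x^5 - 5*x^4 + 10*x^3 - 10*x^2 + 5*x - 1 = (x - 1)^5

Eigenvalues and multiplicities (the geometric multiplicity of λ is n − rank(A − λI), which equals the number of Jordan blocks for λ):
  λ = 1: algebraic multiplicity = 5, geometric multiplicity = 4

Determining the block sizes for each eigenvalue:
  λ = 1: 4 blocks summing to 5 forces exactly one block of size 2 and the rest size 1 → block sizes [2, 1, 1, 1]

Assembling the blocks gives a Jordan form
J =
  [1, 1, 0, 0, 0]
  [0, 1, 0, 0, 0]
  [0, 0, 1, 0, 0]
  [0, 0, 0, 1, 0]
  [0, 0, 0, 0, 1]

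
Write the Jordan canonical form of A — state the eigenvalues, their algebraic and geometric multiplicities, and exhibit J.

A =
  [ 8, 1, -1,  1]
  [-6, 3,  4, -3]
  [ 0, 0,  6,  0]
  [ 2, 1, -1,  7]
J_3(6) ⊕ J_1(6)

The characteristic polynomial is
  det(x·I − A) = x^4 - 24*x^3 + 216*x^2 - 864*x + 1296 = (x - 6)^4

Eigenvalues and multiplicities (the geometric multiplicity of λ is n − rank(A − λI), which equals the number of Jordan blocks for λ):
  λ = 6: algebraic multiplicity = 4, geometric multiplicity = 2

Determining the block sizes for each eigenvalue:
  λ = 6: with am = 4 and gm = 2, the partition is not yet determined (e.g. several partitions of 4 into 2 parts exist). Let N = A − (6)·I. Computing rank(N^1) = 2, rank(N^2) = 1, rank(N^3) = 0; the number of blocks of size ≥ j is rank(N^{j−1}) − rank(N^j), giving [2, 1, 1]. So we have 1 block(s) of size 3, 1 block(s) of size 1 → block sizes [3, 1]

Assembling the blocks gives a Jordan form
J =
  [6, 1, 0, 0]
  [0, 6, 1, 0]
  [0, 0, 6, 0]
  [0, 0, 0, 6]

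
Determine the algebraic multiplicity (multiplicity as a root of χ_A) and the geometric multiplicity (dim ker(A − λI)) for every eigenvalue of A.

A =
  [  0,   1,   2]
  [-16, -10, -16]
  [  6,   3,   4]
λ = -2: alg = 3, geom = 2

Step 1 — factor the characteristic polynomial to read off the algebraic multiplicities:
  χ_A(x) = (x + 2)^3

Step 2 — compute geometric multiplicities via the rank-nullity identity g(λ) = n − rank(A − λI):
  rank(A − (-2)·I) = 1, so dim ker(A − (-2)·I) = n − 1 = 2

Summary:
  λ = -2: algebraic multiplicity = 3, geometric multiplicity = 2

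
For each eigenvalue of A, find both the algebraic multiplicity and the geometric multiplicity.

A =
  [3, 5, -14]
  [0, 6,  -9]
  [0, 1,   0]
λ = 3: alg = 3, geom = 1

Step 1 — factor the characteristic polynomial to read off the algebraic multiplicities:
  χ_A(x) = (x - 3)^3

Step 2 — compute geometric multiplicities via the rank-nullity identity g(λ) = n − rank(A − λI):
  rank(A − (3)·I) = 2, so dim ker(A − (3)·I) = n − 2 = 1

Summary:
  λ = 3: algebraic multiplicity = 3, geometric multiplicity = 1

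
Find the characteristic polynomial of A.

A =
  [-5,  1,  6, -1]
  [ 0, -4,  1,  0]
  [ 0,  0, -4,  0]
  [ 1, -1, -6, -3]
x^4 + 16*x^3 + 96*x^2 + 256*x + 256

Expanding det(x·I − A) (e.g. by cofactor expansion or by noting that A is similar to its Jordan form J, which has the same characteristic polynomial as A) gives
  χ_A(x) = x^4 + 16*x^3 + 96*x^2 + 256*x + 256
which factors as (x + 4)^4. The eigenvalues (with algebraic multiplicities) are λ = -4 with multiplicity 4.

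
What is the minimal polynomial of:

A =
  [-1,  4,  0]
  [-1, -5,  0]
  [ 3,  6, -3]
x^2 + 6*x + 9

The characteristic polynomial is χ_A(x) = (x + 3)^3, so the eigenvalues are known. The minimal polynomial is
  m_A(x) = Π_λ (x − λ)^{k_λ}
where k_λ is the size of the *largest* Jordan block for λ (equivalently, the smallest k with (A − λI)^k v = 0 for every generalised eigenvector v of λ).

  λ = -3: largest Jordan block has size 2, contributing (x + 3)^2

So m_A(x) = (x + 3)^2 = x^2 + 6*x + 9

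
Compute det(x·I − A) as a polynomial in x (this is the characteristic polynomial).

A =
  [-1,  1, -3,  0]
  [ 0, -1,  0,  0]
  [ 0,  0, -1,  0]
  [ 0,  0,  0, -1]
x^4 + 4*x^3 + 6*x^2 + 4*x + 1

Expanding det(x·I − A) (e.g. by cofactor expansion or by noting that A is similar to its Jordan form J, which has the same characteristic polynomial as A) gives
  χ_A(x) = x^4 + 4*x^3 + 6*x^2 + 4*x + 1
which factors as (x + 1)^4. The eigenvalues (with algebraic multiplicities) are λ = -1 with multiplicity 4.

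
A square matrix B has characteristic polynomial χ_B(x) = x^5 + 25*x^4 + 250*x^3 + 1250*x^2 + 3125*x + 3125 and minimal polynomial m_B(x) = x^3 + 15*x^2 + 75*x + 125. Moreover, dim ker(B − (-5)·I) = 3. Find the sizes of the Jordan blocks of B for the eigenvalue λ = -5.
Block sizes for λ = -5: [3, 1, 1]

Step 1 — from the characteristic polynomial, algebraic multiplicity of λ = -5 is 5. From dim ker(B − (-5)·I) = 3, there are exactly 3 Jordan blocks for λ = -5.
Step 2 — from the minimal polynomial, the factor (x + 5)^3 tells us the largest block for λ = -5 has size 3.
Step 3 — with total size 5, 3 blocks, and largest block 3, the block sizes (in nonincreasing order) are [3, 1, 1].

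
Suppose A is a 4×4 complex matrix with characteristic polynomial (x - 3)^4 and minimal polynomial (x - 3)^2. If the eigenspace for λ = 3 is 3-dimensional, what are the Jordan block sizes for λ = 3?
Block sizes for λ = 3: [2, 1, 1]

Step 1 — from the characteristic polynomial, algebraic multiplicity of λ = 3 is 4. From dim ker(A − (3)·I) = 3, there are exactly 3 Jordan blocks for λ = 3.
Step 2 — from the minimal polynomial, the factor (x − 3)^2 tells us the largest block for λ = 3 has size 2.
Step 3 — with total size 4, 3 blocks, and largest block 2, the block sizes (in nonincreasing order) are [2, 1, 1].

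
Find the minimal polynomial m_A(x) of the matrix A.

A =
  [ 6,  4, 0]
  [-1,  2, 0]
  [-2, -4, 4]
x^2 - 8*x + 16

The characteristic polynomial is χ_A(x) = (x - 4)^3, so the eigenvalues are known. The minimal polynomial is
  m_A(x) = Π_λ (x − λ)^{k_λ}
where k_λ is the size of the *largest* Jordan block for λ (equivalently, the smallest k with (A − λI)^k v = 0 for every generalised eigenvector v of λ).

  λ = 4: largest Jordan block has size 2, contributing (x − 4)^2

So m_A(x) = (x - 4)^2 = x^2 - 8*x + 16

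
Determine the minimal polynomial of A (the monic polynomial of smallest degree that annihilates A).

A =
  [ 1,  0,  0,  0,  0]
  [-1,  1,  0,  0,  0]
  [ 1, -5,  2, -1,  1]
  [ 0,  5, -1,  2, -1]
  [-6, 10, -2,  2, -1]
x^2 - 2*x + 1

The characteristic polynomial is χ_A(x) = (x - 1)^5, so the eigenvalues are known. The minimal polynomial is
  m_A(x) = Π_λ (x − λ)^{k_λ}
where k_λ is the size of the *largest* Jordan block for λ (equivalently, the smallest k with (A − λI)^k v = 0 for every generalised eigenvector v of λ).

  λ = 1: largest Jordan block has size 2, contributing (x − 1)^2

So m_A(x) = (x - 1)^2 = x^2 - 2*x + 1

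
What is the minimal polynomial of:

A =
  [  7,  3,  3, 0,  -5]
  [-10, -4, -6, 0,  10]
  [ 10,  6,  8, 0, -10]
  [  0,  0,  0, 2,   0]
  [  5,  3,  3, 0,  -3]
x^2 - 4*x + 4

The characteristic polynomial is χ_A(x) = (x - 2)^5, so the eigenvalues are known. The minimal polynomial is
  m_A(x) = Π_λ (x − λ)^{k_λ}
where k_λ is the size of the *largest* Jordan block for λ (equivalently, the smallest k with (A − λI)^k v = 0 for every generalised eigenvector v of λ).

  λ = 2: largest Jordan block has size 2, contributing (x − 2)^2

So m_A(x) = (x - 2)^2 = x^2 - 4*x + 4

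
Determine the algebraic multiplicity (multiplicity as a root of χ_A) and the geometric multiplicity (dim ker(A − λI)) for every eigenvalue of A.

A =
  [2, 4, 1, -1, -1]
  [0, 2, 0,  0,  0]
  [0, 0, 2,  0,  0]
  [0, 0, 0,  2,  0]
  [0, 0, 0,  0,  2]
λ = 2: alg = 5, geom = 4

Step 1 — factor the characteristic polynomial to read off the algebraic multiplicities:
  χ_A(x) = (x - 2)^5

Step 2 — compute geometric multiplicities via the rank-nullity identity g(λ) = n − rank(A − λI):
  rank(A − (2)·I) = 1, so dim ker(A − (2)·I) = n − 1 = 4

Summary:
  λ = 2: algebraic multiplicity = 5, geometric multiplicity = 4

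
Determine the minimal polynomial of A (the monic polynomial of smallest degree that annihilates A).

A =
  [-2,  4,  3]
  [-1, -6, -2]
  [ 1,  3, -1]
x^3 + 9*x^2 + 27*x + 27

The characteristic polynomial is χ_A(x) = (x + 3)^3, so the eigenvalues are known. The minimal polynomial is
  m_A(x) = Π_λ (x − λ)^{k_λ}
where k_λ is the size of the *largest* Jordan block for λ (equivalently, the smallest k with (A − λI)^k v = 0 for every generalised eigenvector v of λ).

  λ = -3: largest Jordan block has size 3, contributing (x + 3)^3

So m_A(x) = (x + 3)^3 = x^3 + 9*x^2 + 27*x + 27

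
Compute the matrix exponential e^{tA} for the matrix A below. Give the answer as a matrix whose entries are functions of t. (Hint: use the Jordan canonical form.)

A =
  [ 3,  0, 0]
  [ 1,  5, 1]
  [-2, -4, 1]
e^{tA} =
  [exp(3*t), 0, 0]
  [t*exp(3*t), 2*t*exp(3*t) + exp(3*t), t*exp(3*t)]
  [-2*t*exp(3*t), -4*t*exp(3*t), -2*t*exp(3*t) + exp(3*t)]

Strategy: write A = P · J · P⁻¹ where J is a Jordan canonical form, so e^{tA} = P · e^{tJ} · P⁻¹, and e^{tJ} can be computed block-by-block.

A has Jordan form
J =
  [3, 1, 0]
  [0, 3, 0]
  [0, 0, 3]
(up to reordering of blocks).

Per-block formulas:
  For a 2×2 Jordan block J_2(3): exp(t · J_2(3)) = e^(3t)·(I + t·N), where N is the 2×2 nilpotent shift.
  For a 1×1 block at λ = 3: exp(t · [3]) = [e^(3t)].

After assembling e^{tJ} and conjugating by P, we get:

e^{tA} =
  [exp(3*t), 0, 0]
  [t*exp(3*t), 2*t*exp(3*t) + exp(3*t), t*exp(3*t)]
  [-2*t*exp(3*t), -4*t*exp(3*t), -2*t*exp(3*t) + exp(3*t)]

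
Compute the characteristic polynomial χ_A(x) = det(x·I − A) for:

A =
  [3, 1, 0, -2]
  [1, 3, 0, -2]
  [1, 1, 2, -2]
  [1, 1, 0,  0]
x^4 - 8*x^3 + 24*x^2 - 32*x + 16

Expanding det(x·I − A) (e.g. by cofactor expansion or by noting that A is similar to its Jordan form J, which has the same characteristic polynomial as A) gives
  χ_A(x) = x^4 - 8*x^3 + 24*x^2 - 32*x + 16
which factors as (x - 2)^4. The eigenvalues (with algebraic multiplicities) are λ = 2 with multiplicity 4.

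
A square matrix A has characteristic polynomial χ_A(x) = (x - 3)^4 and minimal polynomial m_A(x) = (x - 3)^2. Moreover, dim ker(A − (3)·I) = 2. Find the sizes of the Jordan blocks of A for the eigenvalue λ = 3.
Block sizes for λ = 3: [2, 2]

Step 1 — from the characteristic polynomial, algebraic multiplicity of λ = 3 is 4. From dim ker(A − (3)·I) = 2, there are exactly 2 Jordan blocks for λ = 3.
Step 2 — from the minimal polynomial, the factor (x − 3)^2 tells us the largest block for λ = 3 has size 2.
Step 3 — with total size 4, 2 blocks, and largest block 2, the block sizes (in nonincreasing order) are [2, 2].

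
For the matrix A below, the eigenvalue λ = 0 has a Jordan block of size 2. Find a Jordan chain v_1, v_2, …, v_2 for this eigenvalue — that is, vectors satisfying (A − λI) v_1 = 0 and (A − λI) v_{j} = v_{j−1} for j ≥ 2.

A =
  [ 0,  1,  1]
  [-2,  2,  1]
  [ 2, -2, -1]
A Jordan chain for λ = 0 of length 2:
v_1 = (1, 2, -2)ᵀ
v_2 = (0, 1, 0)ᵀ

Let N = A − (0)·I. We want v_2 with N^2 v_2 = 0 but N^1 v_2 ≠ 0; then v_{j-1} := N · v_j for j = 2, …, 2.

Pick v_2 = (0, 1, 0)ᵀ.
Then v_1 = N · v_2 = (1, 2, -2)ᵀ.

Sanity check: (A − (0)·I) v_1 = (0, 0, 0)ᵀ = 0. ✓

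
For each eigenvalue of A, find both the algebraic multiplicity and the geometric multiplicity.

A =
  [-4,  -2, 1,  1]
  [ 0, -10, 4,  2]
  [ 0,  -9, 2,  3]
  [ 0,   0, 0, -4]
λ = -4: alg = 4, geom = 2

Step 1 — factor the characteristic polynomial to read off the algebraic multiplicities:
  χ_A(x) = (x + 4)^4

Step 2 — compute geometric multiplicities via the rank-nullity identity g(λ) = n − rank(A − λI):
  rank(A − (-4)·I) = 2, so dim ker(A − (-4)·I) = n − 2 = 2

Summary:
  λ = -4: algebraic multiplicity = 4, geometric multiplicity = 2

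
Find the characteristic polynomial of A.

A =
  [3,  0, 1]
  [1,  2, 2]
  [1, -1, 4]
x^3 - 9*x^2 + 27*x - 27

Expanding det(x·I − A) (e.g. by cofactor expansion or by noting that A is similar to its Jordan form J, which has the same characteristic polynomial as A) gives
  χ_A(x) = x^3 - 9*x^2 + 27*x - 27
which factors as (x - 3)^3. The eigenvalues (with algebraic multiplicities) are λ = 3 with multiplicity 3.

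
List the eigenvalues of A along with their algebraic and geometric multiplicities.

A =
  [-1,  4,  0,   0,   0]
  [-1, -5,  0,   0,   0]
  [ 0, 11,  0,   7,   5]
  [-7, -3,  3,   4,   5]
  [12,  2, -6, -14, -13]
λ = -3: alg = 5, geom = 3

Step 1 — factor the characteristic polynomial to read off the algebraic multiplicities:
  χ_A(x) = (x + 3)^5

Step 2 — compute geometric multiplicities via the rank-nullity identity g(λ) = n − rank(A − λI):
  rank(A − (-3)·I) = 2, so dim ker(A − (-3)·I) = n − 2 = 3

Summary:
  λ = -3: algebraic multiplicity = 5, geometric multiplicity = 3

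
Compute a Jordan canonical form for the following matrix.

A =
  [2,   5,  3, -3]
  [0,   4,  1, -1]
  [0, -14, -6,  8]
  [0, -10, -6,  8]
J_3(2) ⊕ J_1(2)

The characteristic polynomial is
  det(x·I − A) = x^4 - 8*x^3 + 24*x^2 - 32*x + 16 = (x - 2)^4

Eigenvalues and multiplicities (the geometric multiplicity of λ is n − rank(A − λI), which equals the number of Jordan blocks for λ):
  λ = 2: algebraic multiplicity = 4, geometric multiplicity = 2

Determining the block sizes for each eigenvalue:
  λ = 2: with am = 4 and gm = 2, the partition is not yet determined (e.g. several partitions of 4 into 2 parts exist). Let N = A − (2)·I. Computing rank(N^1) = 2, rank(N^2) = 1, rank(N^3) = 0; the number of blocks of size ≥ j is rank(N^{j−1}) − rank(N^j), giving [2, 1, 1]. So we have 1 block(s) of size 3, 1 block(s) of size 1 → block sizes [3, 1]

Assembling the blocks gives a Jordan form
J =
  [2, 1, 0, 0]
  [0, 2, 1, 0]
  [0, 0, 2, 0]
  [0, 0, 0, 2]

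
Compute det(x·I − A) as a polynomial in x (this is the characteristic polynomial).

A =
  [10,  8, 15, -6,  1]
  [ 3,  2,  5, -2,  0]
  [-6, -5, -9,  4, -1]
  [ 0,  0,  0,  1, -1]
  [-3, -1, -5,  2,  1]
x^5 - 5*x^4 + 10*x^3 - 10*x^2 + 5*x - 1

Expanding det(x·I − A) (e.g. by cofactor expansion or by noting that A is similar to its Jordan form J, which has the same characteristic polynomial as A) gives
  χ_A(x) = x^5 - 5*x^4 + 10*x^3 - 10*x^2 + 5*x - 1
which factors as (x - 1)^5. The eigenvalues (with algebraic multiplicities) are λ = 1 with multiplicity 5.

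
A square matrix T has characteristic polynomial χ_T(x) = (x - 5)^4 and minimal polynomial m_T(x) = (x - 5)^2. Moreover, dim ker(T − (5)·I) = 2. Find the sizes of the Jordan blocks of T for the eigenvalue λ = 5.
Block sizes for λ = 5: [2, 2]

Step 1 — from the characteristic polynomial, algebraic multiplicity of λ = 5 is 4. From dim ker(T − (5)·I) = 2, there are exactly 2 Jordan blocks for λ = 5.
Step 2 — from the minimal polynomial, the factor (x − 5)^2 tells us the largest block for λ = 5 has size 2.
Step 3 — with total size 4, 2 blocks, and largest block 2, the block sizes (in nonincreasing order) are [2, 2].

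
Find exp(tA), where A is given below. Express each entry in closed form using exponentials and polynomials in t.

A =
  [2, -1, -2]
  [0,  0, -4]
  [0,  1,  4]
e^{tA} =
  [exp(2*t), -t*exp(2*t), -2*t*exp(2*t)]
  [0, -2*t*exp(2*t) + exp(2*t), -4*t*exp(2*t)]
  [0, t*exp(2*t), 2*t*exp(2*t) + exp(2*t)]

Strategy: write A = P · J · P⁻¹ where J is a Jordan canonical form, so e^{tA} = P · e^{tJ} · P⁻¹, and e^{tJ} can be computed block-by-block.

A has Jordan form
J =
  [2, 1, 0]
  [0, 2, 0]
  [0, 0, 2]
(up to reordering of blocks).

Per-block formulas:
  For a 1×1 block at λ = 2: exp(t · [2]) = [e^(2t)].
  For a 2×2 Jordan block J_2(2): exp(t · J_2(2)) = e^(2t)·(I + t·N), where N is the 2×2 nilpotent shift.

After assembling e^{tJ} and conjugating by P, we get:

e^{tA} =
  [exp(2*t), -t*exp(2*t), -2*t*exp(2*t)]
  [0, -2*t*exp(2*t) + exp(2*t), -4*t*exp(2*t)]
  [0, t*exp(2*t), 2*t*exp(2*t) + exp(2*t)]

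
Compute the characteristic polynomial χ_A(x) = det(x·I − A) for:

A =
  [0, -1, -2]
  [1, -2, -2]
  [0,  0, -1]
x^3 + 3*x^2 + 3*x + 1

Expanding det(x·I − A) (e.g. by cofactor expansion or by noting that A is similar to its Jordan form J, which has the same characteristic polynomial as A) gives
  χ_A(x) = x^3 + 3*x^2 + 3*x + 1
which factors as (x + 1)^3. The eigenvalues (with algebraic multiplicities) are λ = -1 with multiplicity 3.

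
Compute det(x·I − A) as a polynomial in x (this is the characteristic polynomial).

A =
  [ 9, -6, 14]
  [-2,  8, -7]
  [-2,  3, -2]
x^3 - 15*x^2 + 75*x - 125

Expanding det(x·I − A) (e.g. by cofactor expansion or by noting that A is similar to its Jordan form J, which has the same characteristic polynomial as A) gives
  χ_A(x) = x^3 - 15*x^2 + 75*x - 125
which factors as (x - 5)^3. The eigenvalues (with algebraic multiplicities) are λ = 5 with multiplicity 3.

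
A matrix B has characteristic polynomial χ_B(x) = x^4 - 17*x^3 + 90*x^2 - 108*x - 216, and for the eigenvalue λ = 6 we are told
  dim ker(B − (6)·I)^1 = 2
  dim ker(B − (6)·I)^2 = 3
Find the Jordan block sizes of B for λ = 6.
Block sizes for λ = 6: [2, 1]

From the dimensions of kernels of powers, the number of Jordan blocks of size at least j is d_j − d_{j−1} where d_j = dim ker(N^j) (with d_0 = 0). Computing the differences gives [2, 1].
The number of blocks of size exactly k is (#blocks of size ≥ k) − (#blocks of size ≥ k + 1), so the partition is: 1 block(s) of size 1, 1 block(s) of size 2.
In nonincreasing order the block sizes are [2, 1].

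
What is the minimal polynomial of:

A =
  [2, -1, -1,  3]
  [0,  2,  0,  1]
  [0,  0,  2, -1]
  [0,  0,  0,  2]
x^2 - 4*x + 4

The characteristic polynomial is χ_A(x) = (x - 2)^4, so the eigenvalues are known. The minimal polynomial is
  m_A(x) = Π_λ (x − λ)^{k_λ}
where k_λ is the size of the *largest* Jordan block for λ (equivalently, the smallest k with (A − λI)^k v = 0 for every generalised eigenvector v of λ).

  λ = 2: largest Jordan block has size 2, contributing (x − 2)^2

So m_A(x) = (x - 2)^2 = x^2 - 4*x + 4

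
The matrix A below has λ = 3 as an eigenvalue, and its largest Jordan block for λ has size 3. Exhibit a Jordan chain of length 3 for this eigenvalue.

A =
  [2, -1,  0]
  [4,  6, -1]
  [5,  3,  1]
A Jordan chain for λ = 3 of length 3:
v_1 = (-3, 3, -3)ᵀ
v_2 = (-1, 4, 5)ᵀ
v_3 = (1, 0, 0)ᵀ

Let N = A − (3)·I. We want v_3 with N^3 v_3 = 0 but N^2 v_3 ≠ 0; then v_{j-1} := N · v_j for j = 3, …, 2.

Pick v_3 = (1, 0, 0)ᵀ.
Then v_2 = N · v_3 = (-1, 4, 5)ᵀ.
Then v_1 = N · v_2 = (-3, 3, -3)ᵀ.

Sanity check: (A − (3)·I) v_1 = (0, 0, 0)ᵀ = 0. ✓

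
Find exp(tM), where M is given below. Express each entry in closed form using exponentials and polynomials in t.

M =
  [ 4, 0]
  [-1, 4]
e^{tM} =
  [exp(4*t), 0]
  [-t*exp(4*t), exp(4*t)]

Strategy: write M = P · J · P⁻¹ where J is a Jordan canonical form, so e^{tM} = P · e^{tJ} · P⁻¹, and e^{tJ} can be computed block-by-block.

M has Jordan form
J =
  [4, 1]
  [0, 4]
(up to reordering of blocks).

Per-block formulas:
  For a 2×2 Jordan block J_2(4): exp(t · J_2(4)) = e^(4t)·(I + t·N), where N is the 2×2 nilpotent shift.

After assembling e^{tJ} and conjugating by P, we get:

e^{tM} =
  [exp(4*t), 0]
  [-t*exp(4*t), exp(4*t)]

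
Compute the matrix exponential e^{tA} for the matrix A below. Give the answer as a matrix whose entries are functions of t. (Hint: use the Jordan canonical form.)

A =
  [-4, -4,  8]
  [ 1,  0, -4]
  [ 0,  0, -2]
e^{tA} =
  [-2*t*exp(-2*t) + exp(-2*t), -4*t*exp(-2*t), 8*t*exp(-2*t)]
  [t*exp(-2*t), 2*t*exp(-2*t) + exp(-2*t), -4*t*exp(-2*t)]
  [0, 0, exp(-2*t)]

Strategy: write A = P · J · P⁻¹ where J is a Jordan canonical form, so e^{tA} = P · e^{tJ} · P⁻¹, and e^{tJ} can be computed block-by-block.

A has Jordan form
J =
  [-2,  1,  0]
  [ 0, -2,  0]
  [ 0,  0, -2]
(up to reordering of blocks).

Per-block formulas:
  For a 1×1 block at λ = -2: exp(t · [-2]) = [e^(-2t)].
  For a 2×2 Jordan block J_2(-2): exp(t · J_2(-2)) = e^(-2t)·(I + t·N), where N is the 2×2 nilpotent shift.

After assembling e^{tJ} and conjugating by P, we get:

e^{tA} =
  [-2*t*exp(-2*t) + exp(-2*t), -4*t*exp(-2*t), 8*t*exp(-2*t)]
  [t*exp(-2*t), 2*t*exp(-2*t) + exp(-2*t), -4*t*exp(-2*t)]
  [0, 0, exp(-2*t)]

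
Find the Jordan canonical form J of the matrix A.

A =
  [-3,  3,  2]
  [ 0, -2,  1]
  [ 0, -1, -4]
J_3(-3)

The characteristic polynomial is
  det(x·I − A) = x^3 + 9*x^2 + 27*x + 27 = (x + 3)^3

Eigenvalues and multiplicities (the geometric multiplicity of λ is n − rank(A − λI), which equals the number of Jordan blocks for λ):
  λ = -3: algebraic multiplicity = 3, geometric multiplicity = 1

Determining the block sizes for each eigenvalue:
  λ = -3: one block (gm = 1), so the single block has size am = 3 → block sizes [3]

Assembling the blocks gives a Jordan form
J =
  [-3,  1,  0]
  [ 0, -3,  1]
  [ 0,  0, -3]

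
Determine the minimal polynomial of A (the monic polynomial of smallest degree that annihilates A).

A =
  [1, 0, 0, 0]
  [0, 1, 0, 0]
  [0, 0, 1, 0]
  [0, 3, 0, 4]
x^2 - 5*x + 4

The characteristic polynomial is χ_A(x) = (x - 4)*(x - 1)^3, so the eigenvalues are known. The minimal polynomial is
  m_A(x) = Π_λ (x − λ)^{k_λ}
where k_λ is the size of the *largest* Jordan block for λ (equivalently, the smallest k with (A − λI)^k v = 0 for every generalised eigenvector v of λ).

  λ = 1: largest Jordan block has size 1, contributing (x − 1)
  λ = 4: largest Jordan block has size 1, contributing (x − 4)

So m_A(x) = (x - 4)*(x - 1) = x^2 - 5*x + 4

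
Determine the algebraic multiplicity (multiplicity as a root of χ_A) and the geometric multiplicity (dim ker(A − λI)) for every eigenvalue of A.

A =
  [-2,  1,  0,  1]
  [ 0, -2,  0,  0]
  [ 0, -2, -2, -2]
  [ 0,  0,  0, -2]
λ = -2: alg = 4, geom = 3

Step 1 — factor the characteristic polynomial to read off the algebraic multiplicities:
  χ_A(x) = (x + 2)^4

Step 2 — compute geometric multiplicities via the rank-nullity identity g(λ) = n − rank(A − λI):
  rank(A − (-2)·I) = 1, so dim ker(A − (-2)·I) = n − 1 = 3

Summary:
  λ = -2: algebraic multiplicity = 4, geometric multiplicity = 3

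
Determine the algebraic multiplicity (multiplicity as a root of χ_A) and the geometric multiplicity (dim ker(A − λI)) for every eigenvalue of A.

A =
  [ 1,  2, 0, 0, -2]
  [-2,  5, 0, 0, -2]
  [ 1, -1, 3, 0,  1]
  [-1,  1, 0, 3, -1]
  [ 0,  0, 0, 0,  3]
λ = 3: alg = 5, geom = 4

Step 1 — factor the characteristic polynomial to read off the algebraic multiplicities:
  χ_A(x) = (x - 3)^5

Step 2 — compute geometric multiplicities via the rank-nullity identity g(λ) = n − rank(A − λI):
  rank(A − (3)·I) = 1, so dim ker(A − (3)·I) = n − 1 = 4

Summary:
  λ = 3: algebraic multiplicity = 5, geometric multiplicity = 4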